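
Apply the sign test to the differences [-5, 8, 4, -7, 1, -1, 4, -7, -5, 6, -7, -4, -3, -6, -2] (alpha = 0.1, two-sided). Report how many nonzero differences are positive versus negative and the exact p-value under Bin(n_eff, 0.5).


Step 1: Discard zero differences. Original n = 15; n_eff = number of nonzero differences = 15.
Nonzero differences (with sign): -5, +8, +4, -7, +1, -1, +4, -7, -5, +6, -7, -4, -3, -6, -2
Step 2: Count signs: positive = 5, negative = 10.
Step 3: Under H0: P(positive) = 0.5, so the number of positives S ~ Bin(15, 0.5).
Step 4: Two-sided exact p-value = sum of Bin(15,0.5) probabilities at or below the observed probability = 0.301758.
Step 5: alpha = 0.1. fail to reject H0.

n_eff = 15, pos = 5, neg = 10, p = 0.301758, fail to reject H0.


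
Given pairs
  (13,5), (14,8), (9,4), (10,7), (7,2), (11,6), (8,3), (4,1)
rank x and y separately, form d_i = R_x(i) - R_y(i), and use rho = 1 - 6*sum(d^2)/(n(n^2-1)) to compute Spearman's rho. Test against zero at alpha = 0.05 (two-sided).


Step 1: Rank x and y separately (midranks; no ties here).
rank(x): 13->7, 14->8, 9->4, 10->5, 7->2, 11->6, 8->3, 4->1
rank(y): 5->5, 8->8, 4->4, 7->7, 2->2, 6->6, 3->3, 1->1
Step 2: d_i = R_x(i) - R_y(i); compute d_i^2.
  (7-5)^2=4, (8-8)^2=0, (4-4)^2=0, (5-7)^2=4, (2-2)^2=0, (6-6)^2=0, (3-3)^2=0, (1-1)^2=0
sum(d^2) = 8.
Step 3: rho = 1 - 6*8 / (8*(8^2 - 1)) = 1 - 48/504 = 0.904762.
Step 4: Under H0, t = rho * sqrt((n-2)/(1-rho^2)) = 5.2034 ~ t(6).
Step 5: Two-sided p-value from the t-distribution with 6 df = 0.002008.
Step 6: alpha = 0.05. reject H0.

rho = 0.9048, p = 0.002008, reject H0 at alpha = 0.05.


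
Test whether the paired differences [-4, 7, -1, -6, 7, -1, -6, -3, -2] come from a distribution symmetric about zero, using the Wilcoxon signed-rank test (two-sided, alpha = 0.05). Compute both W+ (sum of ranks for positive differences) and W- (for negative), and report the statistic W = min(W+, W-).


Step 1: Drop any zero differences (none here) and take |d_i|.
|d| = [4, 7, 1, 6, 7, 1, 6, 3, 2]
Step 2: Midrank |d_i| (ties get averaged ranks).
ranks: |4|->5, |7|->8.5, |1|->1.5, |6|->6.5, |7|->8.5, |1|->1.5, |6|->6.5, |3|->4, |2|->3
Step 3: Attach original signs; sum ranks with positive sign and with negative sign.
W+ = 8.5 + 8.5 = 17
W- = 5 + 1.5 + 6.5 + 1.5 + 6.5 + 4 + 3 = 28
(Check: W+ + W- = 45 should equal n(n+1)/2 = 45.)
Step 4: Test statistic W = min(W+, W-) = 17.
Step 5: Ties in |d|, so use the tie-corrected normal approximation.
        E[W] = n(n+1)/4 = 9*10/4 = 22.5.
        Tie groups: |d|=1 (t=2), |d|=6 (t=2), |d|=7 (t=2); sum(t^3 - t) = 18.
        Var[W] = n(n+1)(2n+1)/24 - sum(t^3-t)/48 = 1710/24 - 18/48 = 70.875.
        z = (W - E[W]) / sqrt(Var[W]) = (17 - 22.5) / 8.4187 = -0.6533.
        Two-sided p = 2*Phi(z) = 0.513560.
Step 6: alpha = 0.05. fail to reject H0.

W+ = 17, W- = 28, W = min = 17, p = 0.513560, fail to reject H0.


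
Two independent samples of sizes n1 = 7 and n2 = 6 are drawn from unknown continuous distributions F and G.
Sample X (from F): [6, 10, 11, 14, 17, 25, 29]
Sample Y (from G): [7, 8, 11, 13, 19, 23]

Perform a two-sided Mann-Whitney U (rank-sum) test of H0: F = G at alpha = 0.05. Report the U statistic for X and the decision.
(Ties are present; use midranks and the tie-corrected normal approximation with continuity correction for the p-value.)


Step 1: Combine and sort all 13 observations; assign midranks.
sorted (value, group): (6,X), (7,Y), (8,Y), (10,X), (11,X), (11,Y), (13,Y), (14,X), (17,X), (19,Y), (23,Y), (25,X), (29,X)
ranks: 6->1, 7->2, 8->3, 10->4, 11->5.5, 11->5.5, 13->7, 14->8, 17->9, 19->10, 23->11, 25->12, 29->13
Step 2: Rank sum for X: R1 = 1 + 4 + 5.5 + 8 + 9 + 12 + 13 = 52.5.
Step 3: U_X = R1 - n1(n1+1)/2 = 52.5 - 7*8/2 = 52.5 - 28 = 24.5.
       U_Y = n1*n2 - U_X = 42 - 24.5 = 17.5.
Step 4: Ties are present, so use the tie-corrected normal approximation (with continuity correction) for the p-value.
Step 5: p-value = 0.667806; compare to alpha = 0.05. fail to reject H0.

U_X = 24.5, p = 0.667806, fail to reject H0 at alpha = 0.05.


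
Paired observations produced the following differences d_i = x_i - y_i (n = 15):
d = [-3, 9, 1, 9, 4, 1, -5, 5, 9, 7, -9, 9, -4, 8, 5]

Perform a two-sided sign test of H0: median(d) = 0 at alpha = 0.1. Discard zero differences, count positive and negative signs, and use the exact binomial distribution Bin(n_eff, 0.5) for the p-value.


Step 1: Discard zero differences. Original n = 15; n_eff = number of nonzero differences = 15.
Nonzero differences (with sign): -3, +9, +1, +9, +4, +1, -5, +5, +9, +7, -9, +9, -4, +8, +5
Step 2: Count signs: positive = 11, negative = 4.
Step 3: Under H0: P(positive) = 0.5, so the number of positives S ~ Bin(15, 0.5).
Step 4: Two-sided exact p-value = sum of Bin(15,0.5) probabilities at or below the observed probability = 0.118469.
Step 5: alpha = 0.1. fail to reject H0.

n_eff = 15, pos = 11, neg = 4, p = 0.118469, fail to reject H0.


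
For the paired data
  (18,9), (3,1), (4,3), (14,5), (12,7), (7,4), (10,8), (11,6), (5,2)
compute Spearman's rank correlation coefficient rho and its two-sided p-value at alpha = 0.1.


Step 1: Rank x and y separately (midranks; no ties here).
rank(x): 18->9, 3->1, 4->2, 14->8, 12->7, 7->4, 10->5, 11->6, 5->3
rank(y): 9->9, 1->1, 3->3, 5->5, 7->7, 4->4, 8->8, 6->6, 2->2
Step 2: d_i = R_x(i) - R_y(i); compute d_i^2.
  (9-9)^2=0, (1-1)^2=0, (2-3)^2=1, (8-5)^2=9, (7-7)^2=0, (4-4)^2=0, (5-8)^2=9, (6-6)^2=0, (3-2)^2=1
sum(d^2) = 20.
Step 3: rho = 1 - 6*20 / (9*(9^2 - 1)) = 1 - 120/720 = 0.833333.
Step 4: Under H0, t = rho * sqrt((n-2)/(1-rho^2)) = 3.9886 ~ t(7).
Step 5: Two-sided p-value from the t-distribution with 7 df = 0.005266.
Step 6: alpha = 0.1. reject H0.

rho = 0.8333, p = 0.005266, reject H0 at alpha = 0.1.


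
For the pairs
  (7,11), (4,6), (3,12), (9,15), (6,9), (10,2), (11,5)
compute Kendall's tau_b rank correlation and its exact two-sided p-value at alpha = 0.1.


Step 1: Enumerate the 21 unordered pairs (i,j) with i<j and classify each by sign(x_j-x_i) * sign(y_j-y_i).
  (1,2):dx=-3,dy=-5->C; (1,3):dx=-4,dy=+1->D; (1,4):dx=+2,dy=+4->C; (1,5):dx=-1,dy=-2->C
  (1,6):dx=+3,dy=-9->D; (1,7):dx=+4,dy=-6->D; (2,3):dx=-1,dy=+6->D; (2,4):dx=+5,dy=+9->C
  (2,5):dx=+2,dy=+3->C; (2,6):dx=+6,dy=-4->D; (2,7):dx=+7,dy=-1->D; (3,4):dx=+6,dy=+3->C
  (3,5):dx=+3,dy=-3->D; (3,6):dx=+7,dy=-10->D; (3,7):dx=+8,dy=-7->D; (4,5):dx=-3,dy=-6->C
  (4,6):dx=+1,dy=-13->D; (4,7):dx=+2,dy=-10->D; (5,6):dx=+4,dy=-7->D; (5,7):dx=+5,dy=-4->D
  (6,7):dx=+1,dy=+3->C
Step 2: C = 8, D = 13, total pairs = 21.
Step 3: tau = (C - D)/(n(n-1)/2) = (8 - 13)/21 = -0.238095.
Step 4: Exact two-sided p-value (enumerate n! = 5040 permutations of y under H0): p = 0.561905.
Step 5: alpha = 0.1. fail to reject H0.

tau_b = -0.2381 (C=8, D=13), p = 0.561905, fail to reject H0.


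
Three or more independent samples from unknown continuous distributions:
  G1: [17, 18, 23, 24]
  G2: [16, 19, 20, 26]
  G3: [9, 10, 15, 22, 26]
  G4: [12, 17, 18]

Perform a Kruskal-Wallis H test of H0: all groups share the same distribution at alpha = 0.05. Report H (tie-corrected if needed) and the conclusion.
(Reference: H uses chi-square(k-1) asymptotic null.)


Step 1: Combine all N = 16 observations and assign midranks.
sorted (value, group, rank): (9,G3,1), (10,G3,2), (12,G4,3), (15,G3,4), (16,G2,5), (17,G1,6.5), (17,G4,6.5), (18,G1,8.5), (18,G4,8.5), (19,G2,10), (20,G2,11), (22,G3,12), (23,G1,13), (24,G1,14), (26,G2,15.5), (26,G3,15.5)
Step 2: Sum ranks within each group.
R_1 = 42 (n_1 = 4)
R_2 = 41.5 (n_2 = 4)
R_3 = 34.5 (n_3 = 5)
R_4 = 18 (n_4 = 3)
Step 3: H = 12/(N(N+1)) * sum(R_i^2/n_i) - 3(N+1)
     = 12/(16*17) * (42^2/4 + 41.5^2/4 + 34.5^2/5 + 18^2/3) - 3*17
     = 0.044118 * 1217.61 - 51
     = 2.718199.
Step 4: Ties present; correction factor C = 1 - 18/(16^3 - 16) = 0.995588. Corrected H = 2.718199 / 0.995588 = 2.730244.
Step 5: Under H0, H ~ chi^2(3); p-value = 0.435112.
Step 6: alpha = 0.05. fail to reject H0.

H = 2.7302, df = 3, p = 0.435112, fail to reject H0.


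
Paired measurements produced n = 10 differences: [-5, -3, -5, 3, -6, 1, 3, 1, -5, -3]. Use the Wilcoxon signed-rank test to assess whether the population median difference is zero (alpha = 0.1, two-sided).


Step 1: Drop any zero differences (none here) and take |d_i|.
|d| = [5, 3, 5, 3, 6, 1, 3, 1, 5, 3]
Step 2: Midrank |d_i| (ties get averaged ranks).
ranks: |5|->8, |3|->4.5, |5|->8, |3|->4.5, |6|->10, |1|->1.5, |3|->4.5, |1|->1.5, |5|->8, |3|->4.5
Step 3: Attach original signs; sum ranks with positive sign and with negative sign.
W+ = 4.5 + 1.5 + 4.5 + 1.5 = 12
W- = 8 + 4.5 + 8 + 10 + 8 + 4.5 = 43
(Check: W+ + W- = 55 should equal n(n+1)/2 = 55.)
Step 4: Test statistic W = min(W+, W-) = 12.
Step 5: Ties in |d|, so use the tie-corrected normal approximation.
        E[W] = n(n+1)/4 = 10*11/4 = 27.5.
        Tie groups: |d|=1 (t=2), |d|=3 (t=4), |d|=5 (t=3); sum(t^3 - t) = 90.
        Var[W] = n(n+1)(2n+1)/24 - sum(t^3-t)/48 = 2310/24 - 90/48 = 94.375.
        z = (W - E[W]) / sqrt(Var[W]) = (12 - 27.5) / 9.7147 = -1.5955.
        Two-sided p = 2*Phi(z) = 0.110595.
Step 6: alpha = 0.1. fail to reject H0.

W+ = 12, W- = 43, W = min = 12, p = 0.110595, fail to reject H0.


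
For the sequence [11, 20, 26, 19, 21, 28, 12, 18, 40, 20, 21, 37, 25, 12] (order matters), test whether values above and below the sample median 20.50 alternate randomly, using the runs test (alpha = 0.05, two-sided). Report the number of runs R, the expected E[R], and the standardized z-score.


Step 1: Compute median = 20.50; label A = above, B = below.
Labels in order: BBABAABBABAAAB  (n_A = 7, n_B = 7)
Step 2: Count runs R = 9.
Step 3: Under H0 (random ordering), E[R] = 2*n_A*n_B/(n_A+n_B) + 1 = 2*7*7/14 + 1 = 8.0000.
        Var[R] = 2*n_A*n_B*(2*n_A*n_B - n_A - n_B) / ((n_A+n_B)^2 * (n_A+n_B-1)) = 8232/2548 = 3.2308.
        SD[R] = 1.7974.
Step 4: Continuity-corrected z = (R - 0.5 - E[R]) / SD[R] = (9 - 0.5 - 8.0000) / 1.7974 = 0.2782.
Step 5: Two-sided p-value via normal approximation = 2*(1 - Phi(|z|)) = 0.780879.
Step 6: alpha = 0.05. fail to reject H0.

R = 9, z = 0.2782, p = 0.780879, fail to reject H0.


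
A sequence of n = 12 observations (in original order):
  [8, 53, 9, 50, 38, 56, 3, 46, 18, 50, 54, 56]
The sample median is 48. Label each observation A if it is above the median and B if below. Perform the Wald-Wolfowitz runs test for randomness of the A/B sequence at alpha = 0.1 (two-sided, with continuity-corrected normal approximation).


Step 1: Compute median = 48; label A = above, B = below.
Labels in order: BABABABBBAAA  (n_A = 6, n_B = 6)
Step 2: Count runs R = 8.
Step 3: Under H0 (random ordering), E[R] = 2*n_A*n_B/(n_A+n_B) + 1 = 2*6*6/12 + 1 = 7.0000.
        Var[R] = 2*n_A*n_B*(2*n_A*n_B - n_A - n_B) / ((n_A+n_B)^2 * (n_A+n_B-1)) = 4320/1584 = 2.7273.
        SD[R] = 1.6514.
Step 4: Continuity-corrected z = (R - 0.5 - E[R]) / SD[R] = (8 - 0.5 - 7.0000) / 1.6514 = 0.3028.
Step 5: Two-sided p-value via normal approximation = 2*(1 - Phi(|z|)) = 0.762069.
Step 6: alpha = 0.1. fail to reject H0.

R = 8, z = 0.3028, p = 0.762069, fail to reject H0.


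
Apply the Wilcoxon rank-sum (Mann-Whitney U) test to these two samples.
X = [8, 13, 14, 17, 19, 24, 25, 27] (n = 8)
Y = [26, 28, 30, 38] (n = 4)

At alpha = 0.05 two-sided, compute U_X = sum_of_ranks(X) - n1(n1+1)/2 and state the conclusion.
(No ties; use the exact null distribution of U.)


Step 1: Combine and sort all 12 observations; assign midranks.
sorted (value, group): (8,X), (13,X), (14,X), (17,X), (19,X), (24,X), (25,X), (26,Y), (27,X), (28,Y), (30,Y), (38,Y)
ranks: 8->1, 13->2, 14->3, 17->4, 19->5, 24->6, 25->7, 26->8, 27->9, 28->10, 30->11, 38->12
Step 2: Rank sum for X: R1 = 1 + 2 + 3 + 4 + 5 + 6 + 7 + 9 = 37.
Step 3: U_X = R1 - n1(n1+1)/2 = 37 - 8*9/2 = 37 - 36 = 1.
       U_Y = n1*n2 - U_X = 32 - 1 = 31.
Step 4: No ties, so the exact null distribution of U (based on enumerating the C(12,8) = 495 equally likely rank assignments) gives the two-sided p-value.
Step 5: p-value = 0.008081; compare to alpha = 0.05. reject H0.

U_X = 1, p = 0.008081, reject H0 at alpha = 0.05.


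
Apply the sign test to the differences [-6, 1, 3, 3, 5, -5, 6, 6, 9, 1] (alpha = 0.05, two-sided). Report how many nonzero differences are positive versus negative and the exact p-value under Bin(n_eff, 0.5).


Step 1: Discard zero differences. Original n = 10; n_eff = number of nonzero differences = 10.
Nonzero differences (with sign): -6, +1, +3, +3, +5, -5, +6, +6, +9, +1
Step 2: Count signs: positive = 8, negative = 2.
Step 3: Under H0: P(positive) = 0.5, so the number of positives S ~ Bin(10, 0.5).
Step 4: Two-sided exact p-value = sum of Bin(10,0.5) probabilities at or below the observed probability = 0.109375.
Step 5: alpha = 0.05. fail to reject H0.

n_eff = 10, pos = 8, neg = 2, p = 0.109375, fail to reject H0.


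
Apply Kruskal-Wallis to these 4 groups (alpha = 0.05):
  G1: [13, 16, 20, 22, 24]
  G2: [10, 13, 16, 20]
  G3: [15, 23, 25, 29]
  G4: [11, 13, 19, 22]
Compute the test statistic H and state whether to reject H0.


Step 1: Combine all N = 17 observations and assign midranks.
sorted (value, group, rank): (10,G2,1), (11,G4,2), (13,G1,4), (13,G2,4), (13,G4,4), (15,G3,6), (16,G1,7.5), (16,G2,7.5), (19,G4,9), (20,G1,10.5), (20,G2,10.5), (22,G1,12.5), (22,G4,12.5), (23,G3,14), (24,G1,15), (25,G3,16), (29,G3,17)
Step 2: Sum ranks within each group.
R_1 = 49.5 (n_1 = 5)
R_2 = 23 (n_2 = 4)
R_3 = 53 (n_3 = 4)
R_4 = 27.5 (n_4 = 4)
Step 3: H = 12/(N(N+1)) * sum(R_i^2/n_i) - 3(N+1)
     = 12/(17*18) * (49.5^2/5 + 23^2/4 + 53^2/4 + 27.5^2/4) - 3*18
     = 0.039216 * 1513.61 - 54
     = 5.357353.
Step 4: Ties present; correction factor C = 1 - 42/(17^3 - 17) = 0.991422. Corrected H = 5.357353 / 0.991422 = 5.403708.
Step 5: Under H0, H ~ chi^2(3); p-value = 0.144513.
Step 6: alpha = 0.05. fail to reject H0.

H = 5.4037, df = 3, p = 0.144513, fail to reject H0.


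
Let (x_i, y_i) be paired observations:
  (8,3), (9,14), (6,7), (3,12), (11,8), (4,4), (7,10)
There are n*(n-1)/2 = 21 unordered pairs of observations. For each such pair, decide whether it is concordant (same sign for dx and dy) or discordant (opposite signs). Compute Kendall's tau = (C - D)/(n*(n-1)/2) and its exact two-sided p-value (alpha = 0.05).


Step 1: Enumerate the 21 unordered pairs (i,j) with i<j and classify each by sign(x_j-x_i) * sign(y_j-y_i).
  (1,2):dx=+1,dy=+11->C; (1,3):dx=-2,dy=+4->D; (1,4):dx=-5,dy=+9->D; (1,5):dx=+3,dy=+5->C
  (1,6):dx=-4,dy=+1->D; (1,7):dx=-1,dy=+7->D; (2,3):dx=-3,dy=-7->C; (2,4):dx=-6,dy=-2->C
  (2,5):dx=+2,dy=-6->D; (2,6):dx=-5,dy=-10->C; (2,7):dx=-2,dy=-4->C; (3,4):dx=-3,dy=+5->D
  (3,5):dx=+5,dy=+1->C; (3,6):dx=-2,dy=-3->C; (3,7):dx=+1,dy=+3->C; (4,5):dx=+8,dy=-4->D
  (4,6):dx=+1,dy=-8->D; (4,7):dx=+4,dy=-2->D; (5,6):dx=-7,dy=-4->C; (5,7):dx=-4,dy=+2->D
  (6,7):dx=+3,dy=+6->C
Step 2: C = 11, D = 10, total pairs = 21.
Step 3: tau = (C - D)/(n(n-1)/2) = (11 - 10)/21 = 0.047619.
Step 4: Exact two-sided p-value (enumerate n! = 5040 permutations of y under H0): p = 1.000000.
Step 5: alpha = 0.05. fail to reject H0.

tau_b = 0.0476 (C=11, D=10), p = 1.000000, fail to reject H0.


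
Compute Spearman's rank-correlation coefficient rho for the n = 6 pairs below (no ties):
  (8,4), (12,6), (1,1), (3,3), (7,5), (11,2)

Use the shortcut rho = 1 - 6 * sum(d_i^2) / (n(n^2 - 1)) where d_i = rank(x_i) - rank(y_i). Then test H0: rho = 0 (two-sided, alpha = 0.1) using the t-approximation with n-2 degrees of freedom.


Step 1: Rank x and y separately (midranks; no ties here).
rank(x): 8->4, 12->6, 1->1, 3->2, 7->3, 11->5
rank(y): 4->4, 6->6, 1->1, 3->3, 5->5, 2->2
Step 2: d_i = R_x(i) - R_y(i); compute d_i^2.
  (4-4)^2=0, (6-6)^2=0, (1-1)^2=0, (2-3)^2=1, (3-5)^2=4, (5-2)^2=9
sum(d^2) = 14.
Step 3: rho = 1 - 6*14 / (6*(6^2 - 1)) = 1 - 84/210 = 0.600000.
Step 4: Under H0, t = rho * sqrt((n-2)/(1-rho^2)) = 1.5000 ~ t(4).
Step 5: Two-sided p-value from the t-distribution with 4 df = 0.208000.
Step 6: alpha = 0.1. fail to reject H0.

rho = 0.6000, p = 0.208000, fail to reject H0 at alpha = 0.1.


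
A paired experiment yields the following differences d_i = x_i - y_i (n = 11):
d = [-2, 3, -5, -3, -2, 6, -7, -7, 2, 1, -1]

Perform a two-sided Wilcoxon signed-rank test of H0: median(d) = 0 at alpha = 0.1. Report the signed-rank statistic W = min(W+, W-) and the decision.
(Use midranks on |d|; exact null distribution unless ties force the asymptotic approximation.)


Step 1: Drop any zero differences (none here) and take |d_i|.
|d| = [2, 3, 5, 3, 2, 6, 7, 7, 2, 1, 1]
Step 2: Midrank |d_i| (ties get averaged ranks).
ranks: |2|->4, |3|->6.5, |5|->8, |3|->6.5, |2|->4, |6|->9, |7|->10.5, |7|->10.5, |2|->4, |1|->1.5, |1|->1.5
Step 3: Attach original signs; sum ranks with positive sign and with negative sign.
W+ = 6.5 + 9 + 4 + 1.5 = 21
W- = 4 + 8 + 6.5 + 4 + 10.5 + 10.5 + 1.5 = 45
(Check: W+ + W- = 66 should equal n(n+1)/2 = 66.)
Step 4: Test statistic W = min(W+, W-) = 21.
Step 5: Ties in |d|, so use the tie-corrected normal approximation.
        E[W] = n(n+1)/4 = 11*12/4 = 33.
        Tie groups: |d|=1 (t=2), |d|=2 (t=3), |d|=3 (t=2), |d|=7 (t=2); sum(t^3 - t) = 42.
        Var[W] = n(n+1)(2n+1)/24 - sum(t^3-t)/48 = 3036/24 - 42/48 = 125.625.
        z = (W - E[W]) / sqrt(Var[W]) = (21 - 33) / 11.2083 = -1.0706.
        Two-sided p = 2*Phi(z) = 0.284332.
Step 6: alpha = 0.1. fail to reject H0.

W+ = 21, W- = 45, W = min = 21, p = 0.284332, fail to reject H0.


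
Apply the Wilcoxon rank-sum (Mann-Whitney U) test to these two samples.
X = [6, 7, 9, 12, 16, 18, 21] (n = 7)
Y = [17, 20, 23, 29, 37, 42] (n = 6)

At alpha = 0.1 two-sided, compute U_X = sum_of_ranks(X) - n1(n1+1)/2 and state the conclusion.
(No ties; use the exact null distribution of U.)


Step 1: Combine and sort all 13 observations; assign midranks.
sorted (value, group): (6,X), (7,X), (9,X), (12,X), (16,X), (17,Y), (18,X), (20,Y), (21,X), (23,Y), (29,Y), (37,Y), (42,Y)
ranks: 6->1, 7->2, 9->3, 12->4, 16->5, 17->6, 18->7, 20->8, 21->9, 23->10, 29->11, 37->12, 42->13
Step 2: Rank sum for X: R1 = 1 + 2 + 3 + 4 + 5 + 7 + 9 = 31.
Step 3: U_X = R1 - n1(n1+1)/2 = 31 - 7*8/2 = 31 - 28 = 3.
       U_Y = n1*n2 - U_X = 42 - 3 = 39.
Step 4: No ties, so the exact null distribution of U (based on enumerating the C(13,7) = 1716 equally likely rank assignments) gives the two-sided p-value.
Step 5: p-value = 0.008159; compare to alpha = 0.1. reject H0.

U_X = 3, p = 0.008159, reject H0 at alpha = 0.1.


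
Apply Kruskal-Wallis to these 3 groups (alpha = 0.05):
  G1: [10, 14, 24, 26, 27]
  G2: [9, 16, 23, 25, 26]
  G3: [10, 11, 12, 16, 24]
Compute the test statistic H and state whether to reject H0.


Step 1: Combine all N = 15 observations and assign midranks.
sorted (value, group, rank): (9,G2,1), (10,G1,2.5), (10,G3,2.5), (11,G3,4), (12,G3,5), (14,G1,6), (16,G2,7.5), (16,G3,7.5), (23,G2,9), (24,G1,10.5), (24,G3,10.5), (25,G2,12), (26,G1,13.5), (26,G2,13.5), (27,G1,15)
Step 2: Sum ranks within each group.
R_1 = 47.5 (n_1 = 5)
R_2 = 43 (n_2 = 5)
R_3 = 29.5 (n_3 = 5)
Step 3: H = 12/(N(N+1)) * sum(R_i^2/n_i) - 3(N+1)
     = 12/(15*16) * (47.5^2/5 + 43^2/5 + 29.5^2/5) - 3*16
     = 0.050000 * 995.1 - 48
     = 1.755000.
Step 4: Ties present; correction factor C = 1 - 24/(15^3 - 15) = 0.992857. Corrected H = 1.755000 / 0.992857 = 1.767626.
Step 5: Under H0, H ~ chi^2(2); p-value = 0.413204.
Step 6: alpha = 0.05. fail to reject H0.

H = 1.7676, df = 2, p = 0.413204, fail to reject H0.


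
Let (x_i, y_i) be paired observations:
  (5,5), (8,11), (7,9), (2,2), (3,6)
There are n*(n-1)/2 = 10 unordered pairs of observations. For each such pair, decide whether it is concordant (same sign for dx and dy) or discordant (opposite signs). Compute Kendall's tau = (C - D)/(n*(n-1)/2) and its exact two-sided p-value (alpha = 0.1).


Step 1: Enumerate the 10 unordered pairs (i,j) with i<j and classify each by sign(x_j-x_i) * sign(y_j-y_i).
  (1,2):dx=+3,dy=+6->C; (1,3):dx=+2,dy=+4->C; (1,4):dx=-3,dy=-3->C; (1,5):dx=-2,dy=+1->D
  (2,3):dx=-1,dy=-2->C; (2,4):dx=-6,dy=-9->C; (2,5):dx=-5,dy=-5->C; (3,4):dx=-5,dy=-7->C
  (3,5):dx=-4,dy=-3->C; (4,5):dx=+1,dy=+4->C
Step 2: C = 9, D = 1, total pairs = 10.
Step 3: tau = (C - D)/(n(n-1)/2) = (9 - 1)/10 = 0.800000.
Step 4: Exact two-sided p-value (enumerate n! = 120 permutations of y under H0): p = 0.083333.
Step 5: alpha = 0.1. reject H0.

tau_b = 0.8000 (C=9, D=1), p = 0.083333, reject H0.


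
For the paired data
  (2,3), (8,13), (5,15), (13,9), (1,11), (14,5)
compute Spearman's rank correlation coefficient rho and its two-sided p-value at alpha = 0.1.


Step 1: Rank x and y separately (midranks; no ties here).
rank(x): 2->2, 8->4, 5->3, 13->5, 1->1, 14->6
rank(y): 3->1, 13->5, 15->6, 9->3, 11->4, 5->2
Step 2: d_i = R_x(i) - R_y(i); compute d_i^2.
  (2-1)^2=1, (4-5)^2=1, (3-6)^2=9, (5-3)^2=4, (1-4)^2=9, (6-2)^2=16
sum(d^2) = 40.
Step 3: rho = 1 - 6*40 / (6*(6^2 - 1)) = 1 - 240/210 = -0.142857.
Step 4: Under H0, t = rho * sqrt((n-2)/(1-rho^2)) = -0.2887 ~ t(4).
Step 5: Two-sided p-value from the t-distribution with 4 df = 0.787172.
Step 6: alpha = 0.1. fail to reject H0.

rho = -0.1429, p = 0.787172, fail to reject H0 at alpha = 0.1.


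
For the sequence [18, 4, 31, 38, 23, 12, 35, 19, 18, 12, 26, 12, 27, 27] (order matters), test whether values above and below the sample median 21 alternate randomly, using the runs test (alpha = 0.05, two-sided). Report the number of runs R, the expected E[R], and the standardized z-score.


Step 1: Compute median = 21; label A = above, B = below.
Labels in order: BBAAABABBBABAA  (n_A = 7, n_B = 7)
Step 2: Count runs R = 8.
Step 3: Under H0 (random ordering), E[R] = 2*n_A*n_B/(n_A+n_B) + 1 = 2*7*7/14 + 1 = 8.0000.
        Var[R] = 2*n_A*n_B*(2*n_A*n_B - n_A - n_B) / ((n_A+n_B)^2 * (n_A+n_B-1)) = 8232/2548 = 3.2308.
        SD[R] = 1.7974.
Step 4: R = E[R], so z = 0 with no continuity correction.
Step 5: Two-sided p-value via normal approximation = 2*(1 - Phi(|z|)) = 1.000000.
Step 6: alpha = 0.05. fail to reject H0.

R = 8, z = 0.0000, p = 1.000000, fail to reject H0.


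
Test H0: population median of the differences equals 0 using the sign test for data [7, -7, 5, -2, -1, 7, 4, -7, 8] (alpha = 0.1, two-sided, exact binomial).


Step 1: Discard zero differences. Original n = 9; n_eff = number of nonzero differences = 9.
Nonzero differences (with sign): +7, -7, +5, -2, -1, +7, +4, -7, +8
Step 2: Count signs: positive = 5, negative = 4.
Step 3: Under H0: P(positive) = 0.5, so the number of positives S ~ Bin(9, 0.5).
Step 4: Two-sided exact p-value = sum of Bin(9,0.5) probabilities at or below the observed probability = 1.000000.
Step 5: alpha = 0.1. fail to reject H0.

n_eff = 9, pos = 5, neg = 4, p = 1.000000, fail to reject H0.


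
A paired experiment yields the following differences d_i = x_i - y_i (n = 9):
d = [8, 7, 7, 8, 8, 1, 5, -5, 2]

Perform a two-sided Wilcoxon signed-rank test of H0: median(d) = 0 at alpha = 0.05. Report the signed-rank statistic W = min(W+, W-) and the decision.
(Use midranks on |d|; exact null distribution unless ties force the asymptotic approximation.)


Step 1: Drop any zero differences (none here) and take |d_i|.
|d| = [8, 7, 7, 8, 8, 1, 5, 5, 2]
Step 2: Midrank |d_i| (ties get averaged ranks).
ranks: |8|->8, |7|->5.5, |7|->5.5, |8|->8, |8|->8, |1|->1, |5|->3.5, |5|->3.5, |2|->2
Step 3: Attach original signs; sum ranks with positive sign and with negative sign.
W+ = 8 + 5.5 + 5.5 + 8 + 8 + 1 + 3.5 + 2 = 41.5
W- = 3.5 = 3.5
(Check: W+ + W- = 45 should equal n(n+1)/2 = 45.)
Step 4: Test statistic W = min(W+, W-) = 3.5.
Step 5: Ties in |d|, so use the tie-corrected normal approximation.
        E[W] = n(n+1)/4 = 9*10/4 = 22.5.
        Tie groups: |d|=5 (t=2), |d|=7 (t=2), |d|=8 (t=3); sum(t^3 - t) = 36.
        Var[W] = n(n+1)(2n+1)/24 - sum(t^3-t)/48 = 1710/24 - 36/48 = 70.5.
        z = (W - E[W]) / sqrt(Var[W]) = (3.5 - 22.5) / 8.3964 = -2.2629.
        Two-sided p = 2*Phi(z) = 0.023644.
Step 6: alpha = 0.05. reject H0.

W+ = 41.5, W- = 3.5, W = min = 3.5, p = 0.023644, reject H0.


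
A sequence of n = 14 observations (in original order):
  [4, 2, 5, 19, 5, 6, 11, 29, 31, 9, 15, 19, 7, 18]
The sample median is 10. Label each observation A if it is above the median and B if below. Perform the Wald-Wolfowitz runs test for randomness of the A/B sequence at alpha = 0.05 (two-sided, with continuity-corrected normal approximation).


Step 1: Compute median = 10; label A = above, B = below.
Labels in order: BBBABBAAABAABA  (n_A = 7, n_B = 7)
Step 2: Count runs R = 8.
Step 3: Under H0 (random ordering), E[R] = 2*n_A*n_B/(n_A+n_B) + 1 = 2*7*7/14 + 1 = 8.0000.
        Var[R] = 2*n_A*n_B*(2*n_A*n_B - n_A - n_B) / ((n_A+n_B)^2 * (n_A+n_B-1)) = 8232/2548 = 3.2308.
        SD[R] = 1.7974.
Step 4: R = E[R], so z = 0 with no continuity correction.
Step 5: Two-sided p-value via normal approximation = 2*(1 - Phi(|z|)) = 1.000000.
Step 6: alpha = 0.05. fail to reject H0.

R = 8, z = 0.0000, p = 1.000000, fail to reject H0.


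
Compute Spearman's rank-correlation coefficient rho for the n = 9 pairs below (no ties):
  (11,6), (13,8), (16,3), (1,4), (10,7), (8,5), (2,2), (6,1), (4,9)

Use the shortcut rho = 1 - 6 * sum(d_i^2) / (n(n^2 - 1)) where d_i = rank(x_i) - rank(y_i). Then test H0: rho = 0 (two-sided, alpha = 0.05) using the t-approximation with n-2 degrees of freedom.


Step 1: Rank x and y separately (midranks; no ties here).
rank(x): 11->7, 13->8, 16->9, 1->1, 10->6, 8->5, 2->2, 6->4, 4->3
rank(y): 6->6, 8->8, 3->3, 4->4, 7->7, 5->5, 2->2, 1->1, 9->9
Step 2: d_i = R_x(i) - R_y(i); compute d_i^2.
  (7-6)^2=1, (8-8)^2=0, (9-3)^2=36, (1-4)^2=9, (6-7)^2=1, (5-5)^2=0, (2-2)^2=0, (4-1)^2=9, (3-9)^2=36
sum(d^2) = 92.
Step 3: rho = 1 - 6*92 / (9*(9^2 - 1)) = 1 - 552/720 = 0.233333.
Step 4: Under H0, t = rho * sqrt((n-2)/(1-rho^2)) = 0.6349 ~ t(7).
Step 5: Two-sided p-value from the t-distribution with 7 df = 0.545699.
Step 6: alpha = 0.05. fail to reject H0.

rho = 0.2333, p = 0.545699, fail to reject H0 at alpha = 0.05.


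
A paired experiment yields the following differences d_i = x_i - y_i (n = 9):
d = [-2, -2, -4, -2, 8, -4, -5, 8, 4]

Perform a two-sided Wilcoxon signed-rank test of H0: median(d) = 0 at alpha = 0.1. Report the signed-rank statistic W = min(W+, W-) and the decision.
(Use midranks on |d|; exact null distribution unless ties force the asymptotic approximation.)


Step 1: Drop any zero differences (none here) and take |d_i|.
|d| = [2, 2, 4, 2, 8, 4, 5, 8, 4]
Step 2: Midrank |d_i| (ties get averaged ranks).
ranks: |2|->2, |2|->2, |4|->5, |2|->2, |8|->8.5, |4|->5, |5|->7, |8|->8.5, |4|->5
Step 3: Attach original signs; sum ranks with positive sign and with negative sign.
W+ = 8.5 + 8.5 + 5 = 22
W- = 2 + 2 + 5 + 2 + 5 + 7 = 23
(Check: W+ + W- = 45 should equal n(n+1)/2 = 45.)
Step 4: Test statistic W = min(W+, W-) = 22.
Step 5: Ties in |d|, so use the tie-corrected normal approximation.
        E[W] = n(n+1)/4 = 9*10/4 = 22.5.
        Tie groups: |d|=2 (t=3), |d|=4 (t=3), |d|=8 (t=2); sum(t^3 - t) = 54.
        Var[W] = n(n+1)(2n+1)/24 - sum(t^3-t)/48 = 1710/24 - 54/48 = 70.125.
        z = (W - E[W]) / sqrt(Var[W]) = (22 - 22.5) / 8.3741 = -0.0597.
        Two-sided p = 2*Phi(z) = 0.952388.
Step 6: alpha = 0.1. fail to reject H0.

W+ = 22, W- = 23, W = min = 22, p = 0.952388, fail to reject H0.


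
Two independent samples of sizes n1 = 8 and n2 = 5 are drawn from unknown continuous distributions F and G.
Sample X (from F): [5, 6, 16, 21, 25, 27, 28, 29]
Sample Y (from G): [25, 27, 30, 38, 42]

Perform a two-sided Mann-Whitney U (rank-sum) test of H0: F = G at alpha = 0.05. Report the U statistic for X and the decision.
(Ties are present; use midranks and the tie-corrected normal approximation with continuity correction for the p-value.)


Step 1: Combine and sort all 13 observations; assign midranks.
sorted (value, group): (5,X), (6,X), (16,X), (21,X), (25,X), (25,Y), (27,X), (27,Y), (28,X), (29,X), (30,Y), (38,Y), (42,Y)
ranks: 5->1, 6->2, 16->3, 21->4, 25->5.5, 25->5.5, 27->7.5, 27->7.5, 28->9, 29->10, 30->11, 38->12, 42->13
Step 2: Rank sum for X: R1 = 1 + 2 + 3 + 4 + 5.5 + 7.5 + 9 + 10 = 42.
Step 3: U_X = R1 - n1(n1+1)/2 = 42 - 8*9/2 = 42 - 36 = 6.
       U_Y = n1*n2 - U_X = 40 - 6 = 34.
Step 4: Ties are present, so use the tie-corrected normal approximation (with continuity correction) for the p-value.
Step 5: p-value = 0.047519; compare to alpha = 0.05. reject H0.

U_X = 6, p = 0.047519, reject H0 at alpha = 0.05.


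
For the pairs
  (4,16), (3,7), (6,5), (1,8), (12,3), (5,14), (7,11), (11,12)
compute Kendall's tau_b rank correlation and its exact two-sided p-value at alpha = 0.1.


Step 1: Enumerate the 28 unordered pairs (i,j) with i<j and classify each by sign(x_j-x_i) * sign(y_j-y_i).
  (1,2):dx=-1,dy=-9->C; (1,3):dx=+2,dy=-11->D; (1,4):dx=-3,dy=-8->C; (1,5):dx=+8,dy=-13->D
  (1,6):dx=+1,dy=-2->D; (1,7):dx=+3,dy=-5->D; (1,8):dx=+7,dy=-4->D; (2,3):dx=+3,dy=-2->D
  (2,4):dx=-2,dy=+1->D; (2,5):dx=+9,dy=-4->D; (2,6):dx=+2,dy=+7->C; (2,7):dx=+4,dy=+4->C
  (2,8):dx=+8,dy=+5->C; (3,4):dx=-5,dy=+3->D; (3,5):dx=+6,dy=-2->D; (3,6):dx=-1,dy=+9->D
  (3,7):dx=+1,dy=+6->C; (3,8):dx=+5,dy=+7->C; (4,5):dx=+11,dy=-5->D; (4,6):dx=+4,dy=+6->C
  (4,7):dx=+6,dy=+3->C; (4,8):dx=+10,dy=+4->C; (5,6):dx=-7,dy=+11->D; (5,7):dx=-5,dy=+8->D
  (5,8):dx=-1,dy=+9->D; (6,7):dx=+2,dy=-3->D; (6,8):dx=+6,dy=-2->D; (7,8):dx=+4,dy=+1->C
Step 2: C = 11, D = 17, total pairs = 28.
Step 3: tau = (C - D)/(n(n-1)/2) = (11 - 17)/28 = -0.214286.
Step 4: Exact two-sided p-value (enumerate n! = 40320 permutations of y under H0): p = 0.548413.
Step 5: alpha = 0.1. fail to reject H0.

tau_b = -0.2143 (C=11, D=17), p = 0.548413, fail to reject H0.


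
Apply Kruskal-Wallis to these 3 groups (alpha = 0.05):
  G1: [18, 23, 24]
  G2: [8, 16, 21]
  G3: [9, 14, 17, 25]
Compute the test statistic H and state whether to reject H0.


Step 1: Combine all N = 10 observations and assign midranks.
sorted (value, group, rank): (8,G2,1), (9,G3,2), (14,G3,3), (16,G2,4), (17,G3,5), (18,G1,6), (21,G2,7), (23,G1,8), (24,G1,9), (25,G3,10)
Step 2: Sum ranks within each group.
R_1 = 23 (n_1 = 3)
R_2 = 12 (n_2 = 3)
R_3 = 20 (n_3 = 4)
Step 3: H = 12/(N(N+1)) * sum(R_i^2/n_i) - 3(N+1)
     = 12/(10*11) * (23^2/3 + 12^2/3 + 20^2/4) - 3*11
     = 0.109091 * 324.333 - 33
     = 2.381818.
Step 4: No ties, so H is used without correction.
Step 5: Under H0, H ~ chi^2(2); p-value = 0.303945.
Step 6: alpha = 0.05. fail to reject H0.

H = 2.3818, df = 2, p = 0.303945, fail to reject H0.


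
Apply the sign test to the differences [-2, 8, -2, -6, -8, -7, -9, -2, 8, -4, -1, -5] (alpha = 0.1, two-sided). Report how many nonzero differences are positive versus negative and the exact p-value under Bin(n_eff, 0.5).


Step 1: Discard zero differences. Original n = 12; n_eff = number of nonzero differences = 12.
Nonzero differences (with sign): -2, +8, -2, -6, -8, -7, -9, -2, +8, -4, -1, -5
Step 2: Count signs: positive = 2, negative = 10.
Step 3: Under H0: P(positive) = 0.5, so the number of positives S ~ Bin(12, 0.5).
Step 4: Two-sided exact p-value = sum of Bin(12,0.5) probabilities at or below the observed probability = 0.038574.
Step 5: alpha = 0.1. reject H0.

n_eff = 12, pos = 2, neg = 10, p = 0.038574, reject H0.


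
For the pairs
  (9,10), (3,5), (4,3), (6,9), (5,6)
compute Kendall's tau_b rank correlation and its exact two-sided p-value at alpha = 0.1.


Step 1: Enumerate the 10 unordered pairs (i,j) with i<j and classify each by sign(x_j-x_i) * sign(y_j-y_i).
  (1,2):dx=-6,dy=-5->C; (1,3):dx=-5,dy=-7->C; (1,4):dx=-3,dy=-1->C; (1,5):dx=-4,dy=-4->C
  (2,3):dx=+1,dy=-2->D; (2,4):dx=+3,dy=+4->C; (2,5):dx=+2,dy=+1->C; (3,4):dx=+2,dy=+6->C
  (3,5):dx=+1,dy=+3->C; (4,5):dx=-1,dy=-3->C
Step 2: C = 9, D = 1, total pairs = 10.
Step 3: tau = (C - D)/(n(n-1)/2) = (9 - 1)/10 = 0.800000.
Step 4: Exact two-sided p-value (enumerate n! = 120 permutations of y under H0): p = 0.083333.
Step 5: alpha = 0.1. reject H0.

tau_b = 0.8000 (C=9, D=1), p = 0.083333, reject H0.


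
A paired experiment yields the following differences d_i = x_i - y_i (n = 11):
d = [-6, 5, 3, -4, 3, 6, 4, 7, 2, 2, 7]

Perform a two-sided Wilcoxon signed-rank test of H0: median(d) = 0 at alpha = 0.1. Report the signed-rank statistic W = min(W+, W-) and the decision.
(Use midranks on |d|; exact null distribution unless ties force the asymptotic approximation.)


Step 1: Drop any zero differences (none here) and take |d_i|.
|d| = [6, 5, 3, 4, 3, 6, 4, 7, 2, 2, 7]
Step 2: Midrank |d_i| (ties get averaged ranks).
ranks: |6|->8.5, |5|->7, |3|->3.5, |4|->5.5, |3|->3.5, |6|->8.5, |4|->5.5, |7|->10.5, |2|->1.5, |2|->1.5, |7|->10.5
Step 3: Attach original signs; sum ranks with positive sign and with negative sign.
W+ = 7 + 3.5 + 3.5 + 8.5 + 5.5 + 10.5 + 1.5 + 1.5 + 10.5 = 52
W- = 8.5 + 5.5 = 14
(Check: W+ + W- = 66 should equal n(n+1)/2 = 66.)
Step 4: Test statistic W = min(W+, W-) = 14.
Step 5: Ties in |d|, so use the tie-corrected normal approximation.
        E[W] = n(n+1)/4 = 11*12/4 = 33.
        Tie groups: |d|=2 (t=2), |d|=3 (t=2), |d|=4 (t=2), |d|=6 (t=2), |d|=7 (t=2); sum(t^3 - t) = 30.
        Var[W] = n(n+1)(2n+1)/24 - sum(t^3-t)/48 = 3036/24 - 30/48 = 125.875.
        z = (W - E[W]) / sqrt(Var[W]) = (14 - 33) / 11.2194 = -1.6935.
        Two-sided p = 2*Phi(z) = 0.090361.
Step 6: alpha = 0.1. reject H0.

W+ = 52, W- = 14, W = min = 14, p = 0.090361, reject H0.


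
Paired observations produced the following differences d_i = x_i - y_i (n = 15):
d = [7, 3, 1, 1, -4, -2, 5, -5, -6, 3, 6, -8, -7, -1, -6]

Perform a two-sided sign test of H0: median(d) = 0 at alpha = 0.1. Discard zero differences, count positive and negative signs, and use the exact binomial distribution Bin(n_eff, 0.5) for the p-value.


Step 1: Discard zero differences. Original n = 15; n_eff = number of nonzero differences = 15.
Nonzero differences (with sign): +7, +3, +1, +1, -4, -2, +5, -5, -6, +3, +6, -8, -7, -1, -6
Step 2: Count signs: positive = 7, negative = 8.
Step 3: Under H0: P(positive) = 0.5, so the number of positives S ~ Bin(15, 0.5).
Step 4: Two-sided exact p-value = sum of Bin(15,0.5) probabilities at or below the observed probability = 1.000000.
Step 5: alpha = 0.1. fail to reject H0.

n_eff = 15, pos = 7, neg = 8, p = 1.000000, fail to reject H0.


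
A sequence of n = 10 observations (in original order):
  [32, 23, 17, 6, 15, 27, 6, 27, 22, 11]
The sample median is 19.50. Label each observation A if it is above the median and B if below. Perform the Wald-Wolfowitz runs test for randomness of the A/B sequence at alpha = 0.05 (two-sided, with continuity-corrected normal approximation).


Step 1: Compute median = 19.50; label A = above, B = below.
Labels in order: AABBBABAAB  (n_A = 5, n_B = 5)
Step 2: Count runs R = 6.
Step 3: Under H0 (random ordering), E[R] = 2*n_A*n_B/(n_A+n_B) + 1 = 2*5*5/10 + 1 = 6.0000.
        Var[R] = 2*n_A*n_B*(2*n_A*n_B - n_A - n_B) / ((n_A+n_B)^2 * (n_A+n_B-1)) = 2000/900 = 2.2222.
        SD[R] = 1.4907.
Step 4: R = E[R], so z = 0 with no continuity correction.
Step 5: Two-sided p-value via normal approximation = 2*(1 - Phi(|z|)) = 1.000000.
Step 6: alpha = 0.05. fail to reject H0.

R = 6, z = 0.0000, p = 1.000000, fail to reject H0.


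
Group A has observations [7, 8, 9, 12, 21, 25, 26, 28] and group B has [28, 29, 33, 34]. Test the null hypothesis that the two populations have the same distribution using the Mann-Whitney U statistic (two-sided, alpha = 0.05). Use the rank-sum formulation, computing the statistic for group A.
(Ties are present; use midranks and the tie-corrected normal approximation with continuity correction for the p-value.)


Step 1: Combine and sort all 12 observations; assign midranks.
sorted (value, group): (7,X), (8,X), (9,X), (12,X), (21,X), (25,X), (26,X), (28,X), (28,Y), (29,Y), (33,Y), (34,Y)
ranks: 7->1, 8->2, 9->3, 12->4, 21->5, 25->6, 26->7, 28->8.5, 28->8.5, 29->10, 33->11, 34->12
Step 2: Rank sum for X: R1 = 1 + 2 + 3 + 4 + 5 + 6 + 7 + 8.5 = 36.5.
Step 3: U_X = R1 - n1(n1+1)/2 = 36.5 - 8*9/2 = 36.5 - 36 = 0.5.
       U_Y = n1*n2 - U_X = 32 - 0.5 = 31.5.
Step 4: Ties are present, so use the tie-corrected normal approximation (with continuity correction) for the p-value.
Step 5: p-value = 0.010708; compare to alpha = 0.05. reject H0.

U_X = 0.5, p = 0.010708, reject H0 at alpha = 0.05.


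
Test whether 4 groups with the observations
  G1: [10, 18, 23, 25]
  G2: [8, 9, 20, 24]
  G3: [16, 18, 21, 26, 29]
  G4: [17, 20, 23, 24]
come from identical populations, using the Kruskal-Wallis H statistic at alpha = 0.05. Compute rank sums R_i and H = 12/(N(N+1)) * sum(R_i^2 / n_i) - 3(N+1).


Step 1: Combine all N = 17 observations and assign midranks.
sorted (value, group, rank): (8,G2,1), (9,G2,2), (10,G1,3), (16,G3,4), (17,G4,5), (18,G1,6.5), (18,G3,6.5), (20,G2,8.5), (20,G4,8.5), (21,G3,10), (23,G1,11.5), (23,G4,11.5), (24,G2,13.5), (24,G4,13.5), (25,G1,15), (26,G3,16), (29,G3,17)
Step 2: Sum ranks within each group.
R_1 = 36 (n_1 = 4)
R_2 = 25 (n_2 = 4)
R_3 = 53.5 (n_3 = 5)
R_4 = 38.5 (n_4 = 4)
Step 3: H = 12/(N(N+1)) * sum(R_i^2/n_i) - 3(N+1)
     = 12/(17*18) * (36^2/4 + 25^2/4 + 53.5^2/5 + 38.5^2/4) - 3*18
     = 0.039216 * 1423.26 - 54
     = 1.814216.
Step 4: Ties present; correction factor C = 1 - 24/(17^3 - 17) = 0.995098. Corrected H = 1.814216 / 0.995098 = 1.823153.
Step 5: Under H0, H ~ chi^2(3); p-value = 0.609910.
Step 6: alpha = 0.05. fail to reject H0.

H = 1.8232, df = 3, p = 0.609910, fail to reject H0.


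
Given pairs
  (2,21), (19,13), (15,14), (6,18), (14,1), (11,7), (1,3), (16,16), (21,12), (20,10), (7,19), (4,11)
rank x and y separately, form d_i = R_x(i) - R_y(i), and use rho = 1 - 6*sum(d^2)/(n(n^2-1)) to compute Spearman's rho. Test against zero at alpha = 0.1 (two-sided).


Step 1: Rank x and y separately (midranks; no ties here).
rank(x): 2->2, 19->10, 15->8, 6->4, 14->7, 11->6, 1->1, 16->9, 21->12, 20->11, 7->5, 4->3
rank(y): 21->12, 13->7, 14->8, 18->10, 1->1, 7->3, 3->2, 16->9, 12->6, 10->4, 19->11, 11->5
Step 2: d_i = R_x(i) - R_y(i); compute d_i^2.
  (2-12)^2=100, (10-7)^2=9, (8-8)^2=0, (4-10)^2=36, (7-1)^2=36, (6-3)^2=9, (1-2)^2=1, (9-9)^2=0, (12-6)^2=36, (11-4)^2=49, (5-11)^2=36, (3-5)^2=4
sum(d^2) = 316.
Step 3: rho = 1 - 6*316 / (12*(12^2 - 1)) = 1 - 1896/1716 = -0.104895.
Step 4: Under H0, t = rho * sqrt((n-2)/(1-rho^2)) = -0.3335 ~ t(10).
Step 5: Two-sided p-value from the t-distribution with 10 df = 0.745609.
Step 6: alpha = 0.1. fail to reject H0.

rho = -0.1049, p = 0.745609, fail to reject H0 at alpha = 0.1.


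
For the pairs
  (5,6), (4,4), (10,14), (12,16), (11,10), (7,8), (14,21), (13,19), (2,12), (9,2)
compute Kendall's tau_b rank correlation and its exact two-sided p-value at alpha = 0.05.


Step 1: Enumerate the 45 unordered pairs (i,j) with i<j and classify each by sign(x_j-x_i) * sign(y_j-y_i).
  (1,2):dx=-1,dy=-2->C; (1,3):dx=+5,dy=+8->C; (1,4):dx=+7,dy=+10->C; (1,5):dx=+6,dy=+4->C
  (1,6):dx=+2,dy=+2->C; (1,7):dx=+9,dy=+15->C; (1,8):dx=+8,dy=+13->C; (1,9):dx=-3,dy=+6->D
  (1,10):dx=+4,dy=-4->D; (2,3):dx=+6,dy=+10->C; (2,4):dx=+8,dy=+12->C; (2,5):dx=+7,dy=+6->C
  (2,6):dx=+3,dy=+4->C; (2,7):dx=+10,dy=+17->C; (2,8):dx=+9,dy=+15->C; (2,9):dx=-2,dy=+8->D
  (2,10):dx=+5,dy=-2->D; (3,4):dx=+2,dy=+2->C; (3,5):dx=+1,dy=-4->D; (3,6):dx=-3,dy=-6->C
  (3,7):dx=+4,dy=+7->C; (3,8):dx=+3,dy=+5->C; (3,9):dx=-8,dy=-2->C; (3,10):dx=-1,dy=-12->C
  (4,5):dx=-1,dy=-6->C; (4,6):dx=-5,dy=-8->C; (4,7):dx=+2,dy=+5->C; (4,8):dx=+1,dy=+3->C
  (4,9):dx=-10,dy=-4->C; (4,10):dx=-3,dy=-14->C; (5,6):dx=-4,dy=-2->C; (5,7):dx=+3,dy=+11->C
  (5,8):dx=+2,dy=+9->C; (5,9):dx=-9,dy=+2->D; (5,10):dx=-2,dy=-8->C; (6,7):dx=+7,dy=+13->C
  (6,8):dx=+6,dy=+11->C; (6,9):dx=-5,dy=+4->D; (6,10):dx=+2,dy=-6->D; (7,8):dx=-1,dy=-2->C
  (7,9):dx=-12,dy=-9->C; (7,10):dx=-5,dy=-19->C; (8,9):dx=-11,dy=-7->C; (8,10):dx=-4,dy=-17->C
  (9,10):dx=+7,dy=-10->D
Step 2: C = 36, D = 9, total pairs = 45.
Step 3: tau = (C - D)/(n(n-1)/2) = (36 - 9)/45 = 0.600000.
Step 4: Exact two-sided p-value (enumerate n! = 3628800 permutations of y under H0): p = 0.016666.
Step 5: alpha = 0.05. reject H0.

tau_b = 0.6000 (C=36, D=9), p = 0.016666, reject H0.


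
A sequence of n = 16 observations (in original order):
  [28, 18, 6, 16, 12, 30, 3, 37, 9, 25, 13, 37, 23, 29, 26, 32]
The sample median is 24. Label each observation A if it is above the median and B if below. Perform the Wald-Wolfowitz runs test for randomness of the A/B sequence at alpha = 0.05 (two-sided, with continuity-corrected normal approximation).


Step 1: Compute median = 24; label A = above, B = below.
Labels in order: ABBBBABABABABAAA  (n_A = 8, n_B = 8)
Step 2: Count runs R = 11.
Step 3: Under H0 (random ordering), E[R] = 2*n_A*n_B/(n_A+n_B) + 1 = 2*8*8/16 + 1 = 9.0000.
        Var[R] = 2*n_A*n_B*(2*n_A*n_B - n_A - n_B) / ((n_A+n_B)^2 * (n_A+n_B-1)) = 14336/3840 = 3.7333.
        SD[R] = 1.9322.
Step 4: Continuity-corrected z = (R - 0.5 - E[R]) / SD[R] = (11 - 0.5 - 9.0000) / 1.9322 = 0.7763.
Step 5: Two-sided p-value via normal approximation = 2*(1 - Phi(|z|)) = 0.437558.
Step 6: alpha = 0.05. fail to reject H0.

R = 11, z = 0.7763, p = 0.437558, fail to reject H0.
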